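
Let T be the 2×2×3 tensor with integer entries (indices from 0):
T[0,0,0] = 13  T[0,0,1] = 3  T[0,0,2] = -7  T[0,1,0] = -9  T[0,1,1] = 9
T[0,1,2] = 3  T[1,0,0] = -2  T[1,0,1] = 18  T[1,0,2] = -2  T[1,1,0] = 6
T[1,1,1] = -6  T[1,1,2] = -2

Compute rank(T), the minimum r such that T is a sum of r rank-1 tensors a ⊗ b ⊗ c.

Lower bound: the mode-2 unfolding of T (rows indexed by j, columns by (i,k) = (0,0), (0,1), (0,2), (1,0), (1,1), (1,2)) is [[13, 3, -7, -2, 18, -2], [-9, 9, 3, 6, -6, -2]].
There the 2×2 minor on rows j ∈ {0, 1}, columns (i,k) ∈ {(0,0), (0,1)} is det [[13, 3], [-9, 9]] = 144 ≠ 0, so this unfolding has rank ≥ 2; CP rank is at least every unfolding rank, so rank(T) ≥ 2. (Flattening ranks never certify an upper bound on CP rank; for that we must actually write T with 2 rank-1 terms.)
Upper bound — finding two terms. Write S_k = T[:,:,k] for the frontal slices: S₀ = [[13, -9], [-2, 6]], S₁ = [[3, 9], [18, -6]], S₂ = [[-7, 3], [-2, -2]].
If T = a₁ ⊗ b₁ ⊗ c₁ + a₂ ⊗ b₂ ⊗ c₂ then each S_k = c₁[k]·a₁b₁ᵀ + c₂[k]·a₂b₂ᵀ. S₀ and S₁ are linearly independent, so a₁b₁ᵀ and a₂b₂ᵀ must span the same plane of matrices: they are the rank-1 matrices of the form x·S₀ + y·S₁.
det(x·S₀ + y·S₁) is 60·x² + 120·xy − 180·y² = 60·(x + 3·y)(x − y), vanishing at (x:y) = (3:-1) and (1:1).
M₁ = 3·S₀ − S₁ = [[36, -36], [-24, 24]] = 12·[3, -2][1, -1]ᵀ and M₂ = S₀ + S₁ = [[16, 0], [16, 0]] = 16·[1, 1][1, 0]ᵀ, so take a₁ = [3, -2], b₁ = [1, -1], a₂ = [1, 1], b₂ = [1, 0].
Each slice is an integer combination of E₁ = a₁b₁ᵀ and E₂ = a₂b₂ᵀ: S₀ = 3·E₁ + 4·E₂, S₁ = −3·E₁ + 12·E₂, S₂ = −E₁ − 4·E₂; reading off coefficients, c₁ = [3, -3, -1] and c₂ = [4, 12, -4].
Hence T = [3, -2] ⊗ [1, -1] ⊗ [3, -3, -1] + [1, 1] ⊗ [1, 0] ⊗ [4, 12, -4], so rank(T) ≤ 2.
These bounds meet, so rank(T) = 2.

2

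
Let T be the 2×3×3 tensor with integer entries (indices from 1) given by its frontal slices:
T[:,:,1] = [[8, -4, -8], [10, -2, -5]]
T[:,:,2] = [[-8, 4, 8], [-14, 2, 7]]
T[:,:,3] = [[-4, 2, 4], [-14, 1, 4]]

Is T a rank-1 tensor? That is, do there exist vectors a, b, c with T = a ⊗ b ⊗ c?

The mode-2 unfolding of T (rows indexed by j, columns by (i,k) = (1,1), (1,2), (1,3), (2,1), (2,2), (2,3)) is [[8, -8, -4, 10, -14, -14], [-4, 4, 2, -2, 2, 1], [-8, 8, 4, -5, 7, 4]].
There the 3×3 minor on rows j ∈ {1, 2, 3}, columns (i,k) ∈ {(1,1), (2,1), (2,2)} is det [[8, 10, -14], [-4, -2, 2], [-8, -5, 7]] = 32 ≠ 0, so this unfolding has rank ≥ 3; CP rank is at least every unfolding rank, so rank(T) ≥ 3.
In particular rank(T) ≥ 3 > 1, so T is not rank-1.

No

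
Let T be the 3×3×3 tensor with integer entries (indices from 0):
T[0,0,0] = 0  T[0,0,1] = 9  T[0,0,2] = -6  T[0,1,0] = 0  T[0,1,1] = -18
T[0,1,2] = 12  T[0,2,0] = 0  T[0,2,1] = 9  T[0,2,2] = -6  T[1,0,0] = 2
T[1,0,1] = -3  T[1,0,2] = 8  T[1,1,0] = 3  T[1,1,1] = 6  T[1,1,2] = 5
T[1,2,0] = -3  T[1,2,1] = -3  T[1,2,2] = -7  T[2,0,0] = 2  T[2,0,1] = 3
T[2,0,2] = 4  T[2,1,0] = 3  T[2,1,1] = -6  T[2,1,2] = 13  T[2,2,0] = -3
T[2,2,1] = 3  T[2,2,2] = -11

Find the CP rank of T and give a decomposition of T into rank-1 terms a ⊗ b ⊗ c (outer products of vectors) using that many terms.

Lower bound: the mode-3 unfolding of T (rows indexed by k, columns by (i,j) = (0,0), (0,1), (0,2), (1,0), (1,1), (1,2), (2,0), (2,1), (2,2)) is [[0, 0, 0, 2, 3, -3, 2, 3, -3], [9, -18, 9, -3, 6, -3, 3, -6, 3], [-6, 12, -6, 8, 5, -7, 4, 13, -11]].
There the 2×2 minor on rows k ∈ {0, 1}, columns (i,j) ∈ {(0,0), (1,0)} is det [[0, 2], [9, -3]] = -18 ≠ 0, so this unfolding has rank ≥ 2; CP rank is at least every unfolding rank, so rank(T) ≥ 2. (Flattening ranks never certify an upper bound on CP rank; for that we must actually write T with 2 rank-1 terms.)
Upper bound — finding two terms. Write S_k = T[:,:,k] for the frontal slices: S₀ = [[0, 0, 0], [2, 3, -3], [2, 3, -3]], S₁ = [[9, -18, 9], [-3, 6, -3], [3, -6, 3]], S₂ = [[-6, 12, -6], [8, 5, -7], [4, 13, -11]].
If T = a₁ ⊗ b₁ ⊗ c₁ + a₂ ⊗ b₂ ⊗ c₂ then each S_k = c₁[k]·a₁b₁ᵀ + c₂[k]·a₂b₂ᵀ. S₀ and S₁ are linearly independent, so a₁b₁ᵀ and a₂b₂ᵀ must span the same plane of matrices: they are the rank-1 matrices of the form x·S₀ + y·S₁.
The 2×2 minor of x·S₀ + y·S₁ on rows {0,1}, columns {0,1} is 63·xy = 63·(y)(x), vanishing at (x:y) = (1:0) and (0:1).
M₁ = S₀ = [[0, 0, 0], [2, 3, -3], [2, 3, -3]] = (0, 1, 1)(2, 3, -3)ᵀ and M₂ = S₁ = [[9, -18, 9], [-3, 6, -3], [3, -6, 3]] = 3·(3, -1, 1)(1, -2, 1)ᵀ, so take a₁ = (0, 1, 1), b₁ = (2, 3, -3), a₂ = (3, -1, 1), b₂ = (1, -2, 1).
Each slice is an integer combination of E₁ = a₁b₁ᵀ and E₂ = a₂b₂ᵀ: S₀ = E₁, S₁ = 3·E₂, S₂ = 3·E₁ − 2·E₂; reading off coefficients, c₁ = (1, 0, 3) and c₂ = (0, 3, -2).
Hence T = (0, 1, 1) ⊗ (2, 3, -3) ⊗ (1, 0, 3) + (3, -1, 1) ⊗ (1, -2, 1) ⊗ (0, 3, -2), so rank(T) ≤ 2.
These bounds meet, so rank(T) = 2.

rank(T) = 2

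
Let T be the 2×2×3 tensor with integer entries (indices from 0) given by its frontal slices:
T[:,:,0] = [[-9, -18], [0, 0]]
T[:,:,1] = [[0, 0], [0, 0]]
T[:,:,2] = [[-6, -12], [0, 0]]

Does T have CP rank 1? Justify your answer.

Yes

If T = a ⊗ b ⊗ c then every fibre of T is a multiple of the corresponding factor, so read the factors off the fibres through the nonzero entry T[0,0,0] = -9.
The mode-1 fibre T[:,0,0] = [-9, 0] gives a = [1, 0] (primitive direction); the mode-2 fibre T[0,:,0] = [-9, -18] gives b = [1, 2]; then c[k] = T[0,0,k] / (a[0]·b[0]) = [-9, 0, -6] / 1 = [-9, 0, -6].
Expanding [1, 0] ⊗ [1, 2] ⊗ [-9, 0, -6] reproduces all 12 entries of T, so T = [1, 0] ⊗ [1, 2] ⊗ [-9, 0, -6] and rank(T) ≤ 1.
Equivalently every frontal slice T[:,:,k] is c[k] times the rank-1 matrix [1, 0] ⊗ [1, 2]. So T has rank 1 (it is nonzero).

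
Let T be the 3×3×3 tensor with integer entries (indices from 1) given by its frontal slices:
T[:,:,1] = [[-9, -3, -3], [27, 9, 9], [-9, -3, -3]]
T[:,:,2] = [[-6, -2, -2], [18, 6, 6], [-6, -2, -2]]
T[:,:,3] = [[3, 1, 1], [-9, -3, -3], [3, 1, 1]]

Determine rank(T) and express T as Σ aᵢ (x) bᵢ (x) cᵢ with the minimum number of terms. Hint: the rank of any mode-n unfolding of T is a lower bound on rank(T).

rank(T) = 1

Lower bound: T ≠ 0 (e.g. T[1,1,1] = -9), so rank(T) ≥ 1.
Upper bound: if T = a (x) b (x) c then every fibre of T is a multiple of the corresponding factor, so read the factors off the fibres through the nonzero entry T[1,1,1] = -9.
The mode-1 fibre T[:,1,1] = [-9, 27, -9] gives a = (1, -3, 1) (primitive direction); the mode-2 fibre T[1,:,1] = [-9, -3, -3] gives b = (3, 1, 1); then c[k] = T[1,1,k] / (a[1]·b[1]) = [-9, -6, 3] / 3 = (-3, -2, 1).
Expanding (1, -3, 1) (x) (3, 1, 1) (x) (-3, -2, 1) reproduces all 27 entries of T, so T = (1, -3, 1) (x) (3, 1, 1) (x) (-3, -2, 1) and rank(T) ≤ 1.
These bounds meet, so rank(T) = 1.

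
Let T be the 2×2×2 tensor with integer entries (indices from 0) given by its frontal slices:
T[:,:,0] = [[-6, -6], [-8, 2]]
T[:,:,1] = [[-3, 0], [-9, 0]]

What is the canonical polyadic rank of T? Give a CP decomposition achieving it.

rank(T) = 2

Lower bound: in the mode-3 unfolding of T (rows indexed by k, columns by (i,j)) the 2×2 minor on rows k ∈ {0, 1}, columns (i,j) ∈ {(0,0), (0,1)} is det [[-6, -6], [-3, 0]] = -18 ≠ 0, so that unfolding has rank ≥ 2 and hence rank(T) ≥ 2 (CP rank is at least every unfolding rank, though it can be larger).
Upper bound: with S_k = T[:,:,k], the two rank-1 terms a₁b₁ᵀ, a₂b₂ᵀ are the rank-1 members of the pencil x·S₀ + y·S₁.
det(x·S₀ + y·S₁) is −60·x² − 60·xy = (-60)·(x + y)(x), vanishing at (x:y) = (1:-1) and (0:1).
M₁ = S₀ − S₁ = [[-3, -6], [1, 2]] = −[3, -1][1, 2]ᵀ and M₂ = S₁ = [[-3, 0], [-9, 0]] = (-3)·[1, 3][1, 0]ᵀ, so take a₁ = [3, -1], b₁ = [1, 2], a₂ = [1, 3], b₂ = [1, 0].
Each slice is an integer combination of E₁ = a₁b₁ᵀ and E₂ = a₂b₂ᵀ: S₀ = −E₁ − 3·E₂, S₁ = −3·E₂; reading off coefficients, c₁ = [-1, 0] and c₂ = [-3, -3].
Hence T = [3, -1] ∘ [1, 2] ∘ [-1, 0] + [1, 3] ∘ [1, 0] ∘ [-3, -3], so rank(T) ≤ 2.
These bounds meet, so rank(T) = 2.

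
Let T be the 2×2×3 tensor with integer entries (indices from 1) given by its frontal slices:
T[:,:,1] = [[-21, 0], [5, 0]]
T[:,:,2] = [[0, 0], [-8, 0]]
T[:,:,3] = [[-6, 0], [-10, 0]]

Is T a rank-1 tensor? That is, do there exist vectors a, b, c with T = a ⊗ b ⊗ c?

No

The mode-1 unfolding of T (rows indexed by i, columns by (j,k) = (1,1), (1,2), (1,3), (2,1), (2,2), (2,3)) is [[-21, 0, -6, 0, 0, 0], [5, -8, -10, 0, 0, 0]].
There the 2×2 minor on rows i ∈ {1, 2}, columns (j,k) ∈ {(1,1), (1,2)} is det [[-21, 0], [5, -8]] = 168 ≠ 0, so this unfolding has rank ≥ 2; CP rank is at least every unfolding rank, so rank(T) ≥ 2.
In particular rank(T) ≥ 2 > 1, so T is not rank-1.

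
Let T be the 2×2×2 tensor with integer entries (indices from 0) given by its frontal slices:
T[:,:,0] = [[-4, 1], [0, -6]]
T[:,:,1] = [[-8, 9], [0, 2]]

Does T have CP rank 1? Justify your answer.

The mode-1 unfolding of T (rows indexed by i, columns by (j,k) = (0,0), (0,1), (1,0), (1,1)) is [[-4, -8, 1, 9], [0, 0, -6, 2]].
There the 2×2 minor on rows i ∈ {0, 1}, columns (j,k) ∈ {(0,0), (1,0)} is det [[-4, 1], [0, -6]] = 24 ≠ 0, so this unfolding has rank ≥ 2; CP rank is at least every unfolding rank, so rank(T) ≥ 2.
In particular rank(T) ≥ 2 > 1, so T is not rank-1.

No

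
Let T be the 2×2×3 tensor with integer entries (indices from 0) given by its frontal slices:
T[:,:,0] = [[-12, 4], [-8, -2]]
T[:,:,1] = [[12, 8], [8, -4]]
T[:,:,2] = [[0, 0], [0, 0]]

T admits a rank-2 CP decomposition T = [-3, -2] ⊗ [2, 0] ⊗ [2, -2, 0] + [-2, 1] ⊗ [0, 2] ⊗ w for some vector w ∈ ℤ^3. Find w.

Subtract the known terms from T to get the rank-1 residual R = [-2, 1] ⊗ [0, 2] ⊗ w, so R[i,j,k] = a[i]·b[j]·w[k]. Pick indices with nonzero a[0]·b[1] = (-2)·(2) = -4. Only the fibre through (0,1,·) is needed: R[0,1,:] = T[0,1,:] − Σₗ aₗ[0]bₗ[1]cₗ = [4, 8, 0] − (-3)·(0)·[2, -2, 0] = [4, 8, 0]. Then w[k] = R[0,1,k] / -4 for each k, giving w = [4, 8, 0] / -4 = [-1, -2, 0].

w = [-1, -2, 0]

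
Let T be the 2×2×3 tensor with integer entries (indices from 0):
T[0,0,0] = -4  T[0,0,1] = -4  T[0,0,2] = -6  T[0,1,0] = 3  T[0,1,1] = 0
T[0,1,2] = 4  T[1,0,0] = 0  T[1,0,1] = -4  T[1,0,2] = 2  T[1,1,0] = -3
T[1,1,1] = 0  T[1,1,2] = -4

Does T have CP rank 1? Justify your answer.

No

The mode-3 unfolding of T (rows indexed by k, columns by (i,j) = (0,0), (0,1), (1,0), (1,1)) is [[-4, 3, 0, -3], [-4, 0, -4, 0], [-6, 4, 2, -4]].
There the 3×3 minor on rows k ∈ {0, 1, 2}, columns (i,j) ∈ {(0,0), (0,1), (1,0)} is det [[-4, 3, 0], [-4, 0, -4], [-6, 4, 2]] = 32 ≠ 0, so this unfolding has rank ≥ 3; CP rank is at least every unfolding rank, so rank(T) ≥ 3.
In particular rank(T) ≥ 3 > 1, so T is not rank-1.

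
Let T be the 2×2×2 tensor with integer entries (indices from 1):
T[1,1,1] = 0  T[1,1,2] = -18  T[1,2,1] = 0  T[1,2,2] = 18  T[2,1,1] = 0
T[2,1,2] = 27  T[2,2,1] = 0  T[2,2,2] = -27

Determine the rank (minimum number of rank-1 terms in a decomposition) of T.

Lower bound: T ≠ 0 (e.g. T[1,1,2] = -18), so rank(T) ≥ 1.
Upper bound: if T = a (x) b (x) c then every fibre of T is a multiple of the corresponding factor, so read the factors off the fibres through the nonzero entry T[1,1,2] = -18.
The mode-1 fibre T[:,1,2] = [-18, 27] gives a = [2, -3] (primitive direction); the mode-2 fibre T[1,:,2] = [-18, 18] gives b = [1, -1]; then c[k] = T[1,1,k] / (a[1]·b[1]) = [0, -18] / 2 = [0, -9].
Expanding [2, -3] (x) [1, -1] (x) [0, -9] reproduces all 8 entries of T, so T = [2, -3] (x) [1, -1] (x) [0, -9] and rank(T) ≤ 1.
These bounds meet, so rank(T) = 1.

1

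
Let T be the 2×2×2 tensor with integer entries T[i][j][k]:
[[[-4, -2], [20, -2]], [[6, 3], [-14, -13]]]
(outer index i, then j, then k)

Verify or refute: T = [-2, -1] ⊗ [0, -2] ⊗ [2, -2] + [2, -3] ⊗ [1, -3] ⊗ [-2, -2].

Reconstruct entry (0,0,1) from the claimed factors: Σₗ aₗ[0]bₗ[0]cₗ[1] = (-2)·(0)·(-2) + (2)·(1)·(-2) = -4, but T[0,0,1] = -2. The claim is false.

No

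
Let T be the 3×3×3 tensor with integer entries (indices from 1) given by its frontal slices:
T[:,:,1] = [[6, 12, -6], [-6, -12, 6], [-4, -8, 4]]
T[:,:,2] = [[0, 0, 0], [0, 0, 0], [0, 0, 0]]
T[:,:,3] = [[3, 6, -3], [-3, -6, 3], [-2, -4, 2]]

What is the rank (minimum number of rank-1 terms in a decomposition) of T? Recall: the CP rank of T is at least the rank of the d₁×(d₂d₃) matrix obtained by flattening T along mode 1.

1

Lower bound: T ≠ 0 (e.g. T[1,1,1] = 6), so rank(T) ≥ 1.
Upper bound: the mode-1 fibre T[:,1,1] = [6, -6, -4] gives a = [3, -3, -2] (primitive direction); the mode-2 fibre T[1,:,1] = [6, 12, -6] gives b = [1, 2, -1]; then c[k] = T[1,1,k] / (a[1]·b[1]) = [6, 0, 3] / 3 = [2, 0, 1].
Expanding [3, -3, -2] ⊗ [1, 2, -1] ⊗ [2, 0, 1] reproduces all 27 entries of T, so T = [3, -3, -2] ⊗ [1, 2, -1] ⊗ [2, 0, 1] and rank(T) ≤ 1.
These bounds meet, so rank(T) = 1.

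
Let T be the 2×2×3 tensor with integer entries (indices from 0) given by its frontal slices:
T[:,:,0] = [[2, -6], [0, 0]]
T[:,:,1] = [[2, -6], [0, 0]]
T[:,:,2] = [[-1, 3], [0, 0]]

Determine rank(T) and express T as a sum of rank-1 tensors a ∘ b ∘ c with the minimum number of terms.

Lower bound: T ≠ 0 (e.g. T[0,0,0] = 2), so rank(T) ≥ 1.
Upper bound: the mode-1 fibre T[:,0,0] = [2, 0] gives a = [1, 0] (primitive direction); the mode-2 fibre T[0,:,0] = [2, -6] gives b = [1, -3]; then c[k] = T[0,0,k] / (a[0]·b[0]) = [2, 2, -1] / 1 = [2, 2, -1].
Expanding [1, 0] ∘ [1, -3] ∘ [2, 2, -1] reproduces all 12 entries of T, so T = [1, 0] ∘ [1, -3] ∘ [2, 2, -1] and rank(T) ≤ 1.
These bounds meet, so rank(T) = 1.

rank(T) = 1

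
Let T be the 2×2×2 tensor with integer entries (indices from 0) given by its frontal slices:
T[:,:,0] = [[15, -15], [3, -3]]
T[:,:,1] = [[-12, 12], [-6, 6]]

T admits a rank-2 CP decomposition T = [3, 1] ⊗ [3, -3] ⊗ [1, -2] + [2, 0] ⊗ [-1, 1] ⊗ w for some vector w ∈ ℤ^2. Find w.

w = [-3, -3]

Subtract the known terms from T to get the rank-1 residual R = [2, 0] ⊗ [-1, 1] ⊗ w, so R[i,j,k] = a[i]·b[j]·w[k]. Pick indices with nonzero a[0]·b[0] = (2)·(-1) = -2. Only the fibre through (0,0,·) is needed: R[0,0,:] = T[0,0,:] − Σₗ aₗ[0]bₗ[0]cₗ = [15, -12] − (3)·(3)·[1, -2] = [6, 6]. Then w[k] = R[0,0,k] / -2 for each k, giving w = [6, 6] / -2 = [-3, -3].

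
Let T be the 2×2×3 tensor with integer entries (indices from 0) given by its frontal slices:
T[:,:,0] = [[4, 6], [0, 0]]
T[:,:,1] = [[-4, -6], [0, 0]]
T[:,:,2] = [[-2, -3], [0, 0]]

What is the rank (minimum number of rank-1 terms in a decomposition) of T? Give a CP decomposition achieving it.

rank(T) = 1

Lower bound: T ≠ 0 (e.g. T[0,0,0] = 4), so rank(T) ≥ 1.
Upper bound: if T = a ⊗ b ⊗ c then every fibre of T is a multiple of the corresponding factor, so read the factors off the fibres through the nonzero entry T[0,0,0] = 4.
The mode-1 fibre T[:,0,0] = [4, 0] gives a = [1, 0] (primitive direction); the mode-2 fibre T[0,:,0] = [4, 6] gives b = [2, 3]; then c[k] = T[0,0,k] / (a[0]·b[0]) = [4, -4, -2] / 2 = [2, -2, -1].
Expanding [1, 0] ⊗ [2, 3] ⊗ [2, -2, -1] reproduces all 12 entries of T, so T = [1, 0] ⊗ [2, 3] ⊗ [2, -2, -1] and rank(T) ≤ 1.
These bounds meet, so rank(T) = 1.
Check entry T[1,1,2] = 0: (0)·(3)·(-1) = 0.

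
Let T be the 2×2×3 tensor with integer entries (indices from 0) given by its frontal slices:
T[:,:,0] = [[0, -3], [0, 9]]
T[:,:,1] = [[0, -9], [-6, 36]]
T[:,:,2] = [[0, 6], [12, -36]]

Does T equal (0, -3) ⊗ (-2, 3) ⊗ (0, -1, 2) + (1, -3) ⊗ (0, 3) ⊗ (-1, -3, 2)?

Reconstruct entrywise from the claimed factors. For example, T[1,1,1] = 36 and Σₗ aₗ[1]bₗ[1]cₗ[1] = (-3)·(3)·(-1) + (-3)·(3)·(-3) = 36; checking all 12 entries, every one matches. The claim holds.

Yes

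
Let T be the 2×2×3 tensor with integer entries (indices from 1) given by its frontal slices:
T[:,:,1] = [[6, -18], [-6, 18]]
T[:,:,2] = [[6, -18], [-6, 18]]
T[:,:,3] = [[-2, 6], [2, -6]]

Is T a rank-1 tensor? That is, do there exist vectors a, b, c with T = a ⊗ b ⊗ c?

Yes

If T = a ⊗ b ⊗ c then every fibre of T is a multiple of the corresponding factor, so read the factors off the fibres through the nonzero entry T[1,1,1] = 6.
The mode-1 fibre T[:,1,1] = [6, -6] gives a = [1, -1] (primitive direction); the mode-2 fibre T[1,:,1] = [6, -18] gives b = [1, -3]; then c[k] = T[1,1,k] / (a[1]·b[1]) = [6, 6, -2] / 1 = [6, 6, -2].
Expanding [1, -1] ⊗ [1, -3] ⊗ [6, 6, -2] reproduces all 12 entries of T, so T = [1, -1] ⊗ [1, -3] ⊗ [6, 6, -2] and rank(T) ≤ 1.
Equivalently every frontal slice T[:,:,k] is c[k] times the rank-1 matrix [1, -1] ⊗ [1, -3]. So T has rank 1 (it is nonzero).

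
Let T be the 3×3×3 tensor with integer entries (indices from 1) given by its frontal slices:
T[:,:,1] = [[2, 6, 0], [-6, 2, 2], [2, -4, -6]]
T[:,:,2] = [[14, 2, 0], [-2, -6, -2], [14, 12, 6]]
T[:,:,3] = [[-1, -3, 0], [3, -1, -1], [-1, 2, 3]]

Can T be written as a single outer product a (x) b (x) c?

No

The mode-2 unfolding of T (rows indexed by j, columns by (i,k) = (1,1), (1,2), (1,3), (2,1), (2,2), (2,3), (3,1), (3,2), (3,3)) is [[2, 14, -1, -6, -2, 3, 2, 14, -1], [6, 2, -3, 2, -6, -1, -4, 12, 2], [0, 0, 0, 2, -2, -1, -6, 6, 3]].
There the 3×3 minor on rows j ∈ {1, 2, 3}, columns (i,k) ∈ {(1,1), (1,2), (2,1)} is det [[2, 14, -6], [6, 2, 2], [0, 0, 2]] = -160 ≠ 0, so this unfolding has rank ≥ 3; CP rank is at least every unfolding rank, so rank(T) ≥ 3.
In particular rank(T) ≥ 3 > 1, so T is not rank-1.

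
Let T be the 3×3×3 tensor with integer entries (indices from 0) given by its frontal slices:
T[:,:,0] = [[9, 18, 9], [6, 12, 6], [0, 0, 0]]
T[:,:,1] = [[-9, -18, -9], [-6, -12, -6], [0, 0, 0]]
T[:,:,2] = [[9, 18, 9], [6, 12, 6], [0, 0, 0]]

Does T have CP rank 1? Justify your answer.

The mode-1 fibre T[:,0,0] = [9, 6, 0] gives a = [3, 2, 0] (primitive direction); the mode-2 fibre T[0,:,0] = [9, 18, 9] gives b = [1, 2, 1]; then c[k] = T[0,0,k] / (a[0]·b[0]) = [9, -9, 9] / 3 = [3, -3, 3].
Expanding [3, 2, 0] ⊗ [1, 2, 1] ⊗ [3, -3, 3] reproduces all 27 entries of T, so T = [3, 2, 0] ⊗ [1, 2, 1] ⊗ [3, -3, 3] and rank(T) ≤ 1.
Equivalently every frontal slice T[:,:,k] is c[k] times the rank-1 matrix [3, 2, 0] ⊗ [1, 2, 1]. So T has rank 1 (it is nonzero).

Yes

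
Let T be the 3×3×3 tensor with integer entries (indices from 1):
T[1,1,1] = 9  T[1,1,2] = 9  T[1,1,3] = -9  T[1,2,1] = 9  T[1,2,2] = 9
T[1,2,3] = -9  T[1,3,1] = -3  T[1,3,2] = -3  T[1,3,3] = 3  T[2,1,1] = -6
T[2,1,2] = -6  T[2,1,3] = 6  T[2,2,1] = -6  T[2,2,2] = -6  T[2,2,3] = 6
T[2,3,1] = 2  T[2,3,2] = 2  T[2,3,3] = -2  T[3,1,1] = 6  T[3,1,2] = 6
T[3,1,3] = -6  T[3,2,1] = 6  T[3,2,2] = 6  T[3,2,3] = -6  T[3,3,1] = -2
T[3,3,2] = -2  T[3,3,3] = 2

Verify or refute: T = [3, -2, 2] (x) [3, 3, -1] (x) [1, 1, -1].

Yes

Reconstruct entrywise from the claimed factors. For example, T[3,1,1] = 6 and Σₗ aₗ[3]bₗ[1]cₗ[1] = (2)·(3)·(1) = 6; checking all 27 entries, every one matches. The claim holds.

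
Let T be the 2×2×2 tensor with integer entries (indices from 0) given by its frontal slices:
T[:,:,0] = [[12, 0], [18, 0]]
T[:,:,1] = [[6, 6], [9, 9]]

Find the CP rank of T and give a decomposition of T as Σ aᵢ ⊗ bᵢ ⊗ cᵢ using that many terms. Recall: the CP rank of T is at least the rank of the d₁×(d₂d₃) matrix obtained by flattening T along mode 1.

rank(T) = 2

Lower bound: the mode-2 unfolding of T (rows indexed by j, columns by (i,k) = (0,0), (0,1), (1,0), (1,1)) is [[12, 6, 18, 9], [0, 6, 0, 9]].
There the 2×2 minor on rows j ∈ {0, 1}, columns (i,k) ∈ {(0,0), (0,1)} is det [[12, 6], [0, 6]] = 72 ≠ 0, so this unfolding has rank ≥ 2; CP rank is at least every unfolding rank, so rank(T) ≥ 2. (Unfolding ranks only ever bound the CP rank from below — rank(T) can be strictly larger than all of them — so the matching upper bound has to come from an explicit 2-term decomposition.)
Upper bound — finding two terms. Every mode-1 slice of T is a multiple of one matrix: T[i,:,:] = a[i]·M with a = (2, 3) and M = [[6, 3], [0, 3]] (rows indexed by j, columns by k). So it suffices to write M as a sum of two rank-1 matrices.
Splitting M by its rows (j = 0, 1), M = (1, 0)(6, 3)ᵀ + (0, 1)(0, 3)ᵀ.
Hence T = (2, 3) ⊗ (1, 0) ⊗ (6, 3) + (2, 3) ⊗ (0, 1) ⊗ (0, 3), so rank(T) ≤ 2.
These bounds meet, so rank(T) = 2.
Check entry T[1,1,1] = 9: (3)·(0)·(3) + (3)·(1)·(3) = 9.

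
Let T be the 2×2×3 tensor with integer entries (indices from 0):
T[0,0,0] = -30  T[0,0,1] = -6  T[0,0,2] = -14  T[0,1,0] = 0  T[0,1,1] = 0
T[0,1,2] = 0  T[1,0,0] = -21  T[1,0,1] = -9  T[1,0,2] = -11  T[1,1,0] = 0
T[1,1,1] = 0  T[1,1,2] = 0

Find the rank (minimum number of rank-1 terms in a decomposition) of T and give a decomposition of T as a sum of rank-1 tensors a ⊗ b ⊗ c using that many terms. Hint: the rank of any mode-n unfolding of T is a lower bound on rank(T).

Lower bound: in the mode-3 unfolding of T (rows indexed by k, columns by (i,j)) the 2×2 minor on rows k ∈ {0, 1}, columns (i,j) ∈ {(0,0), (1,0)} is det [[-30, -21], [-6, -9]] = 144 ≠ 0, so that unfolding has rank ≥ 2 and hence rank(T) ≥ 2 (CP rank is at least every unfolding rank, though it can be larger).
Upper bound: T[:,j,:] = b[j]·M for every slice, with b = (1, 0) and M = [[-30, -6, -14], [-21, -9, -11]] (rows i, columns k).
Splitting M by its rows (i = 0, 1), M = (1, 0)(-30, -6, -14)ᵀ + (0, 1)(-21, -9, -11)ᵀ.
Hence T = (1, 0) ⊗ (1, 0) ⊗ (-30, -6, -14) + (0, 1) ⊗ (1, 0) ⊗ (-21, -9, -11), so rank(T) ≤ 2.
These bounds meet, so rank(T) = 2.

rank(T) = 2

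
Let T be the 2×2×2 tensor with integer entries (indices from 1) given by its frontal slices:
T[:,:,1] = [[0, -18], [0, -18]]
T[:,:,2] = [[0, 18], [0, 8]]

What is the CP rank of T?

Lower bound: the mode-1 unfolding of T (rows indexed by i, columns by (j,k) = (1,1), (1,2), (2,1), (2,2)) is [[0, 0, -18, 18], [0, 0, -18, 8]].
There the 2×2 minor on rows i ∈ {1, 2}, columns (j,k) ∈ {(2,1), (2,2)} is det [[-18, 18], [-18, 8]] = 180 ≠ 0, so this unfolding has rank ≥ 2; CP rank is at least every unfolding rank, so rank(T) ≥ 2. (Flattening ranks never certify an upper bound on CP rank; for that we must actually write T with 2 rank-1 terms.)
Upper bound — finding two terms. Every mode-2 slice of T is a multiple of one matrix: T[:,j,:] = b[j]·M with b = [0, 1] and M = [[-18, 18], [-18, 8]] (rows indexed by i, columns by k). So it suffices to write M as a sum of two rank-1 matrices.
Splitting M by its rows (i = 1, 2), M = [1, 0][-18, 18]ᵀ + [0, 1][-18, 8]ᵀ.
Hence T = [1, 0] ⊗ [0, 1] ⊗ [-18, 18] + [0, 1] ⊗ [0, 1] ⊗ [-18, 8], so rank(T) ≤ 2.
These bounds meet, so rank(T) = 2.
Check entry T[1,2,1] = -18: (1)·(1)·(-18) + (0)·(1)·(-18) = -18.

2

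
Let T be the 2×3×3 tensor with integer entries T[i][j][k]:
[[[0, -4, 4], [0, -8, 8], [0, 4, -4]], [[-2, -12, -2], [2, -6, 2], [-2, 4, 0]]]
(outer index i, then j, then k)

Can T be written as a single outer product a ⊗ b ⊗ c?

No

The mode-2 unfolding of T (rows indexed by j, columns by (i,k) = (0,0), (0,1), (0,2), (1,0), (1,1), (1,2)) is [[0, -4, 4, -2, -12, -2], [0, -8, 8, 2, -6, 2], [0, 4, -4, -2, 4, 0]].
There the 3×3 minor on rows j ∈ {0, 1, 2}, columns (i,k) ∈ {(0,1), (1,0), (1,1)} is det [[-4, -2, -12], [-8, 2, -6], [4, -2, 4]] = -96 ≠ 0, so this unfolding has rank ≥ 3; CP rank is at least every unfolding rank, so rank(T) ≥ 3.
In particular rank(T) ≥ 3 > 1, so T is not rank-1.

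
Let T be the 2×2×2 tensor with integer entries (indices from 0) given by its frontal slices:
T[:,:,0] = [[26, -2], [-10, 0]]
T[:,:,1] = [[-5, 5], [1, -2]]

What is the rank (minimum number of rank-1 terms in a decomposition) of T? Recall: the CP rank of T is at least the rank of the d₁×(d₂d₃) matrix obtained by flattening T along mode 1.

2

Lower bound: the mode-3 unfolding of T (rows indexed by k, columns by (i,j) = (0,0), (0,1), (1,0), (1,1)) is [[26, -2, -10, 0], [-5, 5, 1, -2]].
There the 2×2 minor on rows k ∈ {0, 1}, columns (i,j) ∈ {(0,0), (0,1)} is det [[26, -2], [-5, 5]] = 120 ≠ 0, so this unfolding has rank ≥ 2; CP rank is at least every unfolding rank, so rank(T) ≥ 2. (Unfolding ranks only ever bound the CP rank from below — rank(T) can be strictly larger than all of them — so the matching upper bound has to come from an explicit 2-term decomposition.)
Upper bound — finding two terms. Write S_k = T[:,:,k] for the frontal slices: S₀ = [[26, -2], [-10, 0]], S₁ = [[-5, 5], [1, -2]].
If T = a₁ (x) b₁ (x) c₁ + a₂ (x) b₂ (x) c₂ then each S_k = c₁[k]·a₁b₁ᵀ + c₂[k]·a₂b₂ᵀ. S₀ and S₁ are linearly independent, so a₁b₁ᵀ and a₂b₂ᵀ must span the same plane of matrices: they are the rank-1 matrices of the form x·S₀ + y·S₁.
det(x·S₀ + y·S₁) is −20·x² + 5·y² = (-5)·(2·x − y)(2·x + y), vanishing at (x:y) = (1:2) and (1:-2).
M₁ = S₀ + 2·S₁ = [[16, 8], [-8, -4]] = 4·(2, -1)(2, 1)ᵀ and M₂ = S₀ − 2·S₁ = [[36, -12], [-12, 4]] = 4·(3, -1)(3, -1)ᵀ, so take a₁ = (2, -1), b₁ = (2, 1), a₂ = (3, -1), b₂ = (3, -1).
Each slice is an integer combination of E₁ = a₁b₁ᵀ and E₂ = a₂b₂ᵀ: S₀ = 2·E₁ + 2·E₂, S₁ = E₁ − E₂; reading off coefficients, c₁ = (2, 1) and c₂ = (2, -1).
Hence T = (2, -1) (x) (2, 1) (x) (2, 1) + (3, -1) (x) (3, -1) (x) (2, -1), so rank(T) ≤ 2.
These bounds meet, so rank(T) = 2.
Check entry T[0,0,1] = -5: (2)·(2)·(1) + (3)·(3)·(-1) = -5.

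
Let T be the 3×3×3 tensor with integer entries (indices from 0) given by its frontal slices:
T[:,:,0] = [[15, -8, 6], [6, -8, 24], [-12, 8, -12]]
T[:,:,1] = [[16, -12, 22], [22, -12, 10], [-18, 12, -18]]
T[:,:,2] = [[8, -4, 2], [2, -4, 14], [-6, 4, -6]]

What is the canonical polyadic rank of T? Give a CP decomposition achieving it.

rank(T) = 2

Lower bound: the mode-1 unfolding of T (rows indexed by i, columns by (j,k) = (0,0), (0,1), (0,2), (1,0), (1,1), (1,2), (2,0), (2,1), (2,2)) is [[15, 16, 8, -8, -12, -4, 6, 22, 2], [6, 22, 2, -8, -12, -4, 24, 10, 14], [-12, -18, -6, 8, 12, 4, -12, -18, -6]].
There the 2×2 minor on rows i ∈ {0, 1}, columns (j,k) ∈ {(0,0), (0,1)} is det [[15, 16], [6, 22]] = 234 ≠ 0, so this unfolding has rank ≥ 2; CP rank is at least every unfolding rank, so rank(T) ≥ 2. (Unfolding ranks only ever bound the CP rank from below — rank(T) can be strictly larger than all of them — so the matching upper bound has to come from an explicit 2-term decomposition.)
Upper bound — finding two terms. Write S_k = T[:,:,k] for the frontal slices: S₀ = [[15, -8, 6], [6, -8, 24], [-12, 8, -12]], S₁ = [[16, -12, 22], [22, -12, 10], [-18, 12, -18]], S₂ = [[8, -4, 2], [2, -4, 14], [-6, 4, -6]].
If T = a₁ (x) b₁ (x) c₁ + a₂ (x) b₂ (x) c₂ then each S_k = c₁[k]·a₁b₁ᵀ + c₂[k]·a₂b₂ᵀ. S₀ and S₁ are linearly independent, so a₁b₁ᵀ and a₂b₂ᵀ must span the same plane of matrices: they are the rank-1 matrices of the form x·S₀ + y·S₁.
The 2×2 minor of x·S₀ + y·S₁ on rows {0,1}, columns {0,1} is −72·x² − 60·xy + 72·y² = (-12)·(2·x + 3·y)(3·x − 2·y), vanishing at (x:y) = (3:-2) and (2:3).
M₁ = 3·S₀ − 2·S₁ = [[13, 0, -26], [-26, 0, 52], [0, 0, 0]] = 13·(1, -2, 0)(1, 0, -2)ᵀ and M₂ = 2·S₀ + 3·S₁ = [[78, -52, 78], [78, -52, 78], [-78, 52, -78]] = 26·(1, 1, -1)(3, -2, 3)ᵀ, so take a₁ = (1, -2, 0), b₁ = (1, 0, -2), a₂ = (1, 1, -1), b₂ = (3, -2, 3).
Each slice is an integer combination of E₁ = a₁b₁ᵀ and E₂ = a₂b₂ᵀ: S₀ = 3·E₁ + 4·E₂, S₁ = −2·E₁ + 6·E₂, S₂ = 2·E₁ + 2·E₂; reading off coefficients, c₁ = (3, -2, 2) and c₂ = (4, 6, 2).
Hence T = (1, -2, 0) (x) (1, 0, -2) (x) (3, -2, 2) + (1, 1, -1) (x) (3, -2, 3) (x) (4, 6, 2), so rank(T) ≤ 2.
These bounds meet, so rank(T) = 2.
Check entry T[1,0,1] = 22: (-2)·(1)·(-2) + (1)·(3)·(6) = 22.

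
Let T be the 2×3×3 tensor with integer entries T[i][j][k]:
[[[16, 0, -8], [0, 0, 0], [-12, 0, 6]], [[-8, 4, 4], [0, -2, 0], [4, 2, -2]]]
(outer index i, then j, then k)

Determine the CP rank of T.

Lower bound: the mode-2 unfolding of T (rows indexed by j, columns by (i,k) = (0,0), (0,1), (0,2), (1,0), (1,1), (1,2)) is [[16, 0, -8, -8, 4, 4], [0, 0, 0, 0, -2, 0], [-12, 0, 6, 4, 2, -2]].
There the 3×3 minor on rows j ∈ {0, 1, 2}, columns (i,k) ∈ {(0,0), (1,0), (1,1)} is det [[16, -8, 4], [0, 0, -2], [-12, 4, 2]] = -64 ≠ 0, so this unfolding has rank ≥ 3; CP rank is at least every unfolding rank, so rank(T) ≥ 3. (Flattening ranks never certify an upper bound on CP rank; for that we must actually write T with 3 rank-1 terms.)
Upper bound: T is a sum of 3 rank-1 terms, T = [0, 1] (x) [2, -1, 1] (x) [0, 2, 0] + [1, -1] (x) [2, 0, -1] (x) [4, 0, -2] + [1, 0] (x) [1, 0, -1] (x) [8, 0, -4] (written with every a and b primitive with positive leading entry and the scale carried by c; CP decompositions are not unique, and this one is verified by expanding entrywise), so rank(T) ≤ 3.
These bounds meet, so rank(T) = 3.
Check entry T[0,2,2] = 6: (0)·(1)·(0) + (1)·(-1)·(-2) + (1)·(-1)·(-4) = 6.

3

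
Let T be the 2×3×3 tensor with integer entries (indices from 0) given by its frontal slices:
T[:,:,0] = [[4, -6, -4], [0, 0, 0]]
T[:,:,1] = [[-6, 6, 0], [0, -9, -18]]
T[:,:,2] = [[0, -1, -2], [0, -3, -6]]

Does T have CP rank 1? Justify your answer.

The mode-3 unfolding of T (rows indexed by k, columns by (i,j) = (0,0), (0,1), (0,2), (1,0), (1,1), (1,2)) is [[4, -6, -4, 0, 0, 0], [-6, 6, 0, 0, -9, -18], [0, -1, -2, 0, -3, -6]].
There the 2×2 minor on rows k ∈ {0, 1}, columns (i,j) ∈ {(0,0), (0,1)} is det [[4, -6], [-6, 6]] = -12 ≠ 0, so this unfolding has rank ≥ 2; CP rank is at least every unfolding rank, so rank(T) ≥ 2.
In particular rank(T) ≥ 2 > 1, so T is not rank-1.

No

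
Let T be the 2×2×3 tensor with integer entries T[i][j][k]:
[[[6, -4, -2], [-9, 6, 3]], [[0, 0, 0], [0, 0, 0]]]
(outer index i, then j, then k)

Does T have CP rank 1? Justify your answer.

If T = a ∘ b ∘ c then every fibre of T is a multiple of the corresponding factor, so read the factors off the fibres through the nonzero entry T[0,0,0] = 6.
The mode-1 fibre T[:,0,0] = [6, 0] gives a = (1, 0) (primitive direction); the mode-2 fibre T[0,:,0] = [6, -9] gives b = (2, -3); then c[k] = T[0,0,k] / (a[0]·b[0]) = [6, -4, -2] / 2 = (3, -2, -1).
Expanding (1, 0) ∘ (2, -3) ∘ (3, -2, -1) reproduces all 12 entries of T, so T = (1, 0) ∘ (2, -3) ∘ (3, -2, -1) and rank(T) ≤ 1.
Equivalently every frontal slice T[:,:,k] is c[k] times the rank-1 matrix (1, 0) ∘ (2, -3). So T has rank 1 (it is nonzero).

Yes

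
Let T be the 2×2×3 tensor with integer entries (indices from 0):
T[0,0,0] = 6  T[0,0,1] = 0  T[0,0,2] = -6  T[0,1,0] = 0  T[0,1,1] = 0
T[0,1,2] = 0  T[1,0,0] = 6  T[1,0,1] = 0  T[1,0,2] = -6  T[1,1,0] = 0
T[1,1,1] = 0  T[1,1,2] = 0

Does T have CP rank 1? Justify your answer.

Yes

If T = a ⊗ b ⊗ c then every fibre of T is a multiple of the corresponding factor, so read the factors off the fibres through the nonzero entry T[0,0,0] = 6.
The mode-1 fibre T[:,0,0] = [6, 6] gives a = [1, 1] (primitive direction); the mode-2 fibre T[0,:,0] = [6, 0] gives b = [1, 0]; then c[k] = T[0,0,k] / (a[0]·b[0]) = [6, 0, -6] / 1 = [6, 0, -6].
Expanding [1, 1] ⊗ [1, 0] ⊗ [6, 0, -6] reproduces all 12 entries of T, so T = [1, 1] ⊗ [1, 0] ⊗ [6, 0, -6] and rank(T) ≤ 1.
Equivalently every frontal slice T[:,:,k] is c[k] times the rank-1 matrix [1, 1] ⊗ [1, 0]. So T has rank 1 (it is nonzero).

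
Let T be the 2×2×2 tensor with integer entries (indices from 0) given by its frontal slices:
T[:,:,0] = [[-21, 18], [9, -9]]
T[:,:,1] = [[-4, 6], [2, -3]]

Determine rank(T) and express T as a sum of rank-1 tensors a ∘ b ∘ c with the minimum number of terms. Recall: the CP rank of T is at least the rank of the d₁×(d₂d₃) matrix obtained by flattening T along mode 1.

rank(T) = 2

Lower bound: in the mode-3 unfolding of T (rows indexed by k, columns by (i,j)) the 2×2 minor on rows k ∈ {0, 1}, columns (i,j) ∈ {(0,0), (0,1)} is det [[-21, 18], [-4, 6]] = -54 ≠ 0, so that unfolding has rank ≥ 2 and hence rank(T) ≥ 2 (CP rank is at least every unfolding rank, though it can be larger).
Upper bound: with S_k = T[:,:,k], the two rank-1 terms a₁b₁ᵀ, a₂b₂ᵀ are the rank-1 members of the pencil x·S₀ + y·S₁.
det(x·S₀ + y·S₁) is 27·x² + 9·xy = 9·(3·x + y)(x), vanishing at (x:y) = (1:-3) and (0:1).
M₁ = S₀ − 3·S₁ = [[-9, 0], [3, 0]] = (-3)·[3, -1][1, 0]ᵀ and M₂ = S₁ = [[-4, 6], [2, -3]] = −[2, -1][2, -3]ᵀ, so take a₁ = [3, -1], b₁ = [1, 0], a₂ = [2, -1], b₂ = [2, -3].
Each slice is an integer combination of E₁ = a₁b₁ᵀ and E₂ = a₂b₂ᵀ: S₀ = −3·E₁ − 3·E₂, S₁ = −E₂; reading off coefficients, c₁ = [-3, 0] and c₂ = [-3, -1].
Hence T = [3, -1] ∘ [1, 0] ∘ [-3, 0] + [2, -1] ∘ [2, -3] ∘ [-3, -1], so rank(T) ≤ 2.
These bounds meet, so rank(T) = 2.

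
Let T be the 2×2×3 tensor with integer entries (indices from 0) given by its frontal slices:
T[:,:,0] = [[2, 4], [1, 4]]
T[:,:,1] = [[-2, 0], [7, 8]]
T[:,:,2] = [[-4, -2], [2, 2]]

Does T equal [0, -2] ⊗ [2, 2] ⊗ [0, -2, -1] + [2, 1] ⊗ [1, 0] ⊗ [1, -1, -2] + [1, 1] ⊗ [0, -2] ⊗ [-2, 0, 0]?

No

Reconstruct entry (0,1,2) from the claimed factors: Σₗ aₗ[0]bₗ[1]cₗ[2] = (0)·(2)·(-1) + (2)·(0)·(-2) + (1)·(-2)·(0) = 0, but T[0,1,2] = -2. The claim is false.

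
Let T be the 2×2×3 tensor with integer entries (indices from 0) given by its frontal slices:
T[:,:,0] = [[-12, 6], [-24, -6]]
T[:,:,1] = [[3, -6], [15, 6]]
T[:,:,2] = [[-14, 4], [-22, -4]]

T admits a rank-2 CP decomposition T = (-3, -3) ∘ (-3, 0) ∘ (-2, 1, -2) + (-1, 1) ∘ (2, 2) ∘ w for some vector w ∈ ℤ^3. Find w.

w = (-3, 3, -2)

Subtract the known terms from T to get the rank-1 residual R = (-1, 1) ∘ (2, 2) ∘ w, so R[i,j,k] = a[i]·b[j]·w[k]. Pick indices with nonzero a[0]·b[0] = (-1)·(2) = -2. Only the fibre through (0,0,·) is needed: R[0,0,:] = T[0,0,:] − Σₗ aₗ[0]bₗ[0]cₗ = [-12, 3, -14] − (-3)·(-3)·(-2, 1, -2) = [6, -6, 4]. Then w[k] = R[0,0,k] / -2 for each k, giving w = [6, -6, 4] / -2 = (-3, 3, -2).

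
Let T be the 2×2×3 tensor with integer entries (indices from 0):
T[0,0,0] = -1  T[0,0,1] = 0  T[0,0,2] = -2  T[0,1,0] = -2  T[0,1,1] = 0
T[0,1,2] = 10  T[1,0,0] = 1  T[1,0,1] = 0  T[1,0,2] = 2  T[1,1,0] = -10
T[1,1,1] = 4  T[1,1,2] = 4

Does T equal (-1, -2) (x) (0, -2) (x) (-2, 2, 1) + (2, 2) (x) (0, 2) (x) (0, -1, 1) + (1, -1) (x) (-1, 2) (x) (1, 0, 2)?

Reconstruct entrywise from the claimed factors. For example, T[0,0,0] = -1 and Σₗ aₗ[0]bₗ[0]cₗ[0] = (-1)·(0)·(-2) + (2)·(0)·(0) + (1)·(-1)·(1) = -1; checking all 12 entries, every one matches. The claim holds.

Yes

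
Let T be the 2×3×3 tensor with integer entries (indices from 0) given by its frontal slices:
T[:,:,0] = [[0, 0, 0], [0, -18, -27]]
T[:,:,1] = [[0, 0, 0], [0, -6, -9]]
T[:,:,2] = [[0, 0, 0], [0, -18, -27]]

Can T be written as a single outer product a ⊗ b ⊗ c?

Yes

If T = a ⊗ b ⊗ c then every fibre of T is a multiple of the corresponding factor, so read the factors off the fibres through the nonzero entry T[1,1,0] = -18.
The mode-1 fibre T[:,1,0] = [0, -18] gives a = [0, 1] (primitive direction); the mode-2 fibre T[1,:,0] = [0, -18, -27] gives b = [0, 2, 3]; then c[k] = T[1,1,k] / (a[1]·b[1]) = [-18, -6, -18] / 2 = [-9, -3, -9].
Expanding [0, 1] ⊗ [0, 2, 3] ⊗ [-9, -3, -9] reproduces all 18 entries of T, so T = [0, 1] ⊗ [0, 2, 3] ⊗ [-9, -3, -9] and rank(T) ≤ 1.
Equivalently every frontal slice T[:,:,k] is c[k] times the rank-1 matrix [0, 1] ⊗ [0, 2, 3]. So T has rank 1 (it is nonzero).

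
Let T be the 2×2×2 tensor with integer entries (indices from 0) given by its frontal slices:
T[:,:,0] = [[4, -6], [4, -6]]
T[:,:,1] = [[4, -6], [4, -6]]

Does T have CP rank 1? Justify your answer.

If T = a ∘ b ∘ c then every fibre of T is a multiple of the corresponding factor, so read the factors off the fibres through the nonzero entry T[0,0,0] = 4.
The mode-1 fibre T[:,0,0] = [4, 4] gives a = [1, 1] (primitive direction); the mode-2 fibre T[0,:,0] = [4, -6] gives b = [2, -3]; then c[k] = T[0,0,k] / (a[0]·b[0]) = [4, 4] / 2 = [2, 2].
Expanding [1, 1] ∘ [2, -3] ∘ [2, 2] reproduces all 8 entries of T, so T = [1, 1] ∘ [2, -3] ∘ [2, 2] and rank(T) ≤ 1.
Equivalently every frontal slice T[:,:,k] is c[k] times the rank-1 matrix [1, 1] ∘ [2, -3]. So T has rank 1 (it is nonzero).

Yes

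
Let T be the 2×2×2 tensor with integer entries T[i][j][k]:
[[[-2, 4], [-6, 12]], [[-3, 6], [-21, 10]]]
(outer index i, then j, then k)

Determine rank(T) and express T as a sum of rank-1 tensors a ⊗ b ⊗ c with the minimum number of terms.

Lower bound: the mode-1 unfolding of T (rows indexed by i, columns by (j,k) = (0,0), (0,1), (1,0), (1,1)) is [[-2, 4, -6, 12], [-3, 6, -21, 10]].
There the 2×2 minor on rows i ∈ {0, 1}, columns (j,k) ∈ {(0,0), (1,0)} is det [[-2, -6], [-3, -21]] = 24 ≠ 0, so this unfolding has rank ≥ 2; CP rank is at least every unfolding rank, so rank(T) ≥ 2. (Flattening ranks never certify an upper bound on CP rank; for that we must actually write T with 2 rank-1 terms.)
Upper bound — finding two terms. Write S_k = T[:,:,k] for the frontal slices: S₀ = [[-2, -6], [-3, -21]], S₁ = [[4, 12], [6, 10]].
If T = a₁ ⊗ b₁ ⊗ c₁ + a₂ ⊗ b₂ ⊗ c₂ then each S_k = c₁[k]·a₁b₁ᵀ + c₂[k]·a₂b₂ᵀ. S₀ and S₁ are linearly independent, so a₁b₁ᵀ and a₂b₂ᵀ must span the same plane of matrices: they are the rank-1 matrices of the form x·S₀ + y·S₁.
det(x·S₀ + y·S₁) is 24·x² − 32·xy − 32·y² = 8·(x − 2·y)(3·x + 2·y), vanishing at (x:y) = (2:1) and (2:-3).
M₁ = 2·S₀ + S₁ = [[0, 0], [0, -32]] = (-32)·[0, 1][0, 1]ᵀ and M₂ = 2·S₀ − 3·S₁ = [[-16, -48], [-24, -72]] = (-8)·[2, 3][1, 3]ᵀ, so take a₁ = [0, 1], b₁ = [0, 1], a₂ = [2, 3], b₂ = [1, 3].
Each slice is an integer combination of E₁ = a₁b₁ᵀ and E₂ = a₂b₂ᵀ: S₀ = −12·E₁ − E₂, S₁ = −8·E₁ + 2·E₂; reading off coefficients, c₁ = [-12, -8] and c₂ = [-1, 2].
Hence T = [0, 1] ⊗ [0, 1] ⊗ [-12, -8] + [2, 3] ⊗ [1, 3] ⊗ [-1, 2], so rank(T) ≤ 2.
These bounds meet, so rank(T) = 2.

rank(T) = 2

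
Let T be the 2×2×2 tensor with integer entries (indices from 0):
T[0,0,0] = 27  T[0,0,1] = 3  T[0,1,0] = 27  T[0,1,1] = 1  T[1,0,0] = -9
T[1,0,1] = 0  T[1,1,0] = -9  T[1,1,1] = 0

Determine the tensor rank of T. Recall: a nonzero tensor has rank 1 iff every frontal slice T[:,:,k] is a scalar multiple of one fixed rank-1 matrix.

2

Lower bound: in the mode-3 unfolding of T (rows indexed by k, columns by (i,j)) the 2×2 minor on rows k ∈ {0, 1}, columns (i,j) ∈ {(0,0), (0,1)} is det [[27, 27], [3, 1]] = -54 ≠ 0, so that unfolding has rank ≥ 2 and hence rank(T) ≥ 2 (CP rank is at least every unfolding rank, though it can be larger).
Upper bound: with S_k = T[:,:,k], the two rank-1 terms a₁b₁ᵀ, a₂b₂ᵀ are the rank-1 members of the pencil x·S₀ + y·S₁.
det(x·S₀ + y·S₁) is −18·xy = (-18)·(y)(x), vanishing at (x:y) = (1:0) and (0:1).
M₁ = S₀ = [[27, 27], [-9, -9]] = 9·(3, -1)(1, 1)ᵀ and M₂ = S₁ = [[3, 1], [0, 0]] = (1, 0)(3, 1)ᵀ, so take a₁ = (3, -1), b₁ = (1, 1), a₂ = (1, 0), b₂ = (3, 1).
Each slice is an integer combination of E₁ = a₁b₁ᵀ and E₂ = a₂b₂ᵀ: S₀ = 9·E₁, S₁ = E₂; reading off coefficients, c₁ = (9, 0) and c₂ = (0, 1).
Hence T = (3, -1) ⊗ (1, 1) ⊗ (9, 0) + (1, 0) ⊗ (3, 1) ⊗ (0, 1), so rank(T) ≤ 2.
These bounds meet, so rank(T) = 2.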